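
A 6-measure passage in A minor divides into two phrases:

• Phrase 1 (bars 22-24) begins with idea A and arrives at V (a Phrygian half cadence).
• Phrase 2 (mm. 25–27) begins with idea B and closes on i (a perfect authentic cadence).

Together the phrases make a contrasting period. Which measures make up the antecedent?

The phrase ending with the weaker cadence (Phrygian half cadence) is the antecedent; the one ending more conclusively (perfect authentic cadence) is the consequent. The antecedent is measures 22–24.

measures 22–24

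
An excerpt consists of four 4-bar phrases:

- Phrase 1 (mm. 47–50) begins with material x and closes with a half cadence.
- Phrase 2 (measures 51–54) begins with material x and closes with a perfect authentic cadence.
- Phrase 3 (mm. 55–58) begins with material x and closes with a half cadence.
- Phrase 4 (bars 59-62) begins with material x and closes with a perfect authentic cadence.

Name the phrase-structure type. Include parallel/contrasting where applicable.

The cadence pattern HC–PAC–HC–PAC is weak–strong twice, and phrases 3–4 restate phrases 1–2: a period heard twice, not a double period (which would end weakly at phrase 2).

repeated period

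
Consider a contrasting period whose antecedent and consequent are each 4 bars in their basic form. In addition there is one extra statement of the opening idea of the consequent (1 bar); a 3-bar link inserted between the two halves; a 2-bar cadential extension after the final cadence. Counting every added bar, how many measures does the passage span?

14 measures

Basic contrasting period: 4 + 4 = 8 bars.
8 (basic form) + 1 (extra statement) + 3 (link) + 2 (cadential extension) = 14.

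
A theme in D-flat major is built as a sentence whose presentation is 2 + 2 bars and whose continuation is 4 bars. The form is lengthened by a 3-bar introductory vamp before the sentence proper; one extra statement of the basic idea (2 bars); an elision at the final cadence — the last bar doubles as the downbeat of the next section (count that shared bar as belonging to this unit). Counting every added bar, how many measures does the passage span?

Basic sentence: 2 + 2 + 4 = 8 bars.
8 (basic form) + 3 (introduction) + 2 (extra statement) = 13.
The elision shares a bar with the next section but does not change this unit's count.

13 measures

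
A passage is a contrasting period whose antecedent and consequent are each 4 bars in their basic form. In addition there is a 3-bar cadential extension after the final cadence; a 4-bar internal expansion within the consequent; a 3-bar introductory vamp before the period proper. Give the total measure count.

Basic contrasting period: 4 + 4 = 8 bars.
8 (basic form) + 3 (cadential extension) + 4 (internal expansion) + 3 (introduction) = 18.

18 measures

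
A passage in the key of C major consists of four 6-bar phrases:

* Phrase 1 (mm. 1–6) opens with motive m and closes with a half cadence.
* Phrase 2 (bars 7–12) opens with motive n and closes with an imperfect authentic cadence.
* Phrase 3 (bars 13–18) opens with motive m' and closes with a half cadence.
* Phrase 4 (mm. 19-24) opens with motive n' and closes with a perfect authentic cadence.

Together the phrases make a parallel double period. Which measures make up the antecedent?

In a double period the first pair of phrases (ending imperfect authentic cadence) is the large antecedent and the second pair (ending perfect authentic cadence) is the large consequent; the antecedent is measures 1–12.

measures 1–12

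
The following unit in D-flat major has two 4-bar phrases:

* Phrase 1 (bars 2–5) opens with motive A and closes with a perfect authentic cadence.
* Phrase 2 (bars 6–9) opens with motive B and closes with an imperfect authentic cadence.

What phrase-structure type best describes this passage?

phrase group

The second phrase closes with an imperfect authentic cadence, which is not stronger than the first phrase's perfect authentic cadence; without a weak→strong cadential pair there is no antecedent–consequent relationship, so this is a phrase group rather than a period.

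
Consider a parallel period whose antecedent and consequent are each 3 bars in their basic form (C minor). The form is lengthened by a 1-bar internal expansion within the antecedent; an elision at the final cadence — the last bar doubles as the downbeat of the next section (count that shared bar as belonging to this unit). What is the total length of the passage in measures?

7 measures

Basic parallel period: 3 + 3 = 6 bars.
6 (basic form) + 1 (internal expansion) = 7.
The elision shares a bar with the next section but does not change this unit's count.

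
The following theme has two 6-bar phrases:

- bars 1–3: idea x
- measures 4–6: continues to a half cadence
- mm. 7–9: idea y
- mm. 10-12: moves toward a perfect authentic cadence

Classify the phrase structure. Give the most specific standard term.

contrasting period

Phrase 1 ends with a half cadence (weaker) and phrase 2 with a perfect authentic cadence (stronger): antecedent + consequent = a period.
The two phrases open with different material (x / y), so the period is contrasting.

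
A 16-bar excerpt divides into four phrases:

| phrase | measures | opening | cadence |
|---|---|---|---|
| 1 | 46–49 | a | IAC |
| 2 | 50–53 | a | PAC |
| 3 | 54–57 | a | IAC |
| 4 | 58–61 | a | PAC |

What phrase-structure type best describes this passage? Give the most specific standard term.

repeated period

The cadence pattern IAC–PAC–IAC–PAC is weak–strong twice, and phrases 3–4 restate phrases 1–2: a period heard twice, not a double period (which would end weakly at phrase 2).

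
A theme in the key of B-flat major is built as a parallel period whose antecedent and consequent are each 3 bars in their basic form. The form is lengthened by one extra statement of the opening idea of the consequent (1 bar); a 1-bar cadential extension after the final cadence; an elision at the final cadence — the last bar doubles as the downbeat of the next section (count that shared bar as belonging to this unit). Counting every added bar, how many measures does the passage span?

Basic parallel period: 3 + 3 = 6 bars.
6 (basic form) + 1 (extra statement) + 1 (cadential extension) = 8.
The elision shares a bar with the next section but does not change this unit's count.

8 measures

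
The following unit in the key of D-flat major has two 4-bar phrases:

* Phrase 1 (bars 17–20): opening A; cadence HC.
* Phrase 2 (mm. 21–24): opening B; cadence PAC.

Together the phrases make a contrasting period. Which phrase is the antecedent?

phrase 1

The phrase ending with the weaker cadence (half cadence) is the antecedent; the one ending more conclusively (perfect authentic cadence) is the consequent. The antecedent is phrase 1.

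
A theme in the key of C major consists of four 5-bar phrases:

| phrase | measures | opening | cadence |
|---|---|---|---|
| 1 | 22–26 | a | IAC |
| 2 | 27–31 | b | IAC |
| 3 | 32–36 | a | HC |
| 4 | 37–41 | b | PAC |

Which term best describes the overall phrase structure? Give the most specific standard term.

parallel double period

Four phrases in two halves: the first half (mm. 22–31) ends with an imperfect authentic cadence, the second (bars 32–41) with a perfect authentic cadence — a large antecedent–consequent pair, i.e. a double period.
Phrase 3 begins with the same material as phrase 1, making it parallel.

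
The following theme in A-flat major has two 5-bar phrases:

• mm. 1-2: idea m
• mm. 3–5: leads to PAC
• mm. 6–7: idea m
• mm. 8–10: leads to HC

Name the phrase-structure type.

phrase group

The second phrase closes with a half cadence, which is not stronger than the first phrase's perfect authentic cadence; without a weak→strong cadential pair there is no antecedent–consequent relationship, so this is a phrase group rather than a period.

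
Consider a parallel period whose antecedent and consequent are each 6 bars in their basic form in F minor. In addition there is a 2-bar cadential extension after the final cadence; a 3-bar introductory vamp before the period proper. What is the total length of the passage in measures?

17 measures

Basic parallel period: 6 + 6 = 12 bars.
12 (basic form) + 2 (cadential extension) + 3 (introduction) = 17.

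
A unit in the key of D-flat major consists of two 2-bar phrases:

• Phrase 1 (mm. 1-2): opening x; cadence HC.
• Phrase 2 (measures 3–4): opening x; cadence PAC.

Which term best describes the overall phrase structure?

parallel period

Phrase 1 ends with a half cadence (weaker) and phrase 2 with a perfect authentic cadence (stronger): antecedent + consequent = a period.
The two phrases open with the same material (x / x), so the period is parallel.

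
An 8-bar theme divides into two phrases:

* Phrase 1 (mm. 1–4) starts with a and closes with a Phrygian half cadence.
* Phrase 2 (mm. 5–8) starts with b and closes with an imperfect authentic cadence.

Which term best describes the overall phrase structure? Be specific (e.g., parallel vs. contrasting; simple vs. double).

Phrase 1 ends with a Phrygian half cadence (weaker) and phrase 2 with an imperfect authentic cadence (stronger): antecedent + consequent = a period.
The two phrases open with different material (a / b), so the period is contrasting.

contrasting period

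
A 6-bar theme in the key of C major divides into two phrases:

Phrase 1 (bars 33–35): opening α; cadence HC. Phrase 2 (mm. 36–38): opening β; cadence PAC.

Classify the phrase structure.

contrasting period

Phrase 1 ends with a half cadence (weaker) and phrase 2 with a perfect authentic cadence (stronger): antecedent + consequent = a period.
The two phrases open with different material (α / β), so the period is contrasting.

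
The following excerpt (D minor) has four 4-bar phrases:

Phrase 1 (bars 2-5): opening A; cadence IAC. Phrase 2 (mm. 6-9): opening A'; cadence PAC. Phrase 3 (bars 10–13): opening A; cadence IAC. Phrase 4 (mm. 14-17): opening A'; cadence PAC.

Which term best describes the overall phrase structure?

repeated period

The cadence pattern IAC–PAC–IAC–PAC is weak–strong twice, and phrases 3–4 restate phrases 1–2: a period heard twice, not a double period (which would end weakly at phrase 2).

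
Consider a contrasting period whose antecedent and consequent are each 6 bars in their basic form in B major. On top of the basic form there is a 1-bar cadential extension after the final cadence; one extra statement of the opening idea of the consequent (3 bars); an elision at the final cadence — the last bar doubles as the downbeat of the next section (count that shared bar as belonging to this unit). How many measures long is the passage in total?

16 measures

Basic contrasting period: 6 + 6 = 12 bars.
12 (basic form) + 1 (cadential extension) + 3 (extra statement) = 16.
The elision shares a bar with the next section but does not change this unit's count.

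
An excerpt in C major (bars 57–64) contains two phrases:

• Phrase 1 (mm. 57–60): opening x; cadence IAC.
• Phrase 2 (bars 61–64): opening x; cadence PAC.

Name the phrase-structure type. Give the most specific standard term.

parallel period

Phrase 1 ends with an imperfect authentic cadence (weaker) and phrase 2 with a perfect authentic cadence (stronger): antecedent + consequent = a period.
The two phrases open with the same material (x / x), so the period is parallel.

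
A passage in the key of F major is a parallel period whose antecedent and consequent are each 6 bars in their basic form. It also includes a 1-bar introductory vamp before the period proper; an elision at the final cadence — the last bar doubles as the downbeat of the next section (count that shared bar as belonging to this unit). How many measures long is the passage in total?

13 measures

Basic parallel period: 6 + 6 = 12 bars.
12 (basic form) + 1 (introduction) = 13.
The elision shares a bar with the next section but does not change this unit's count.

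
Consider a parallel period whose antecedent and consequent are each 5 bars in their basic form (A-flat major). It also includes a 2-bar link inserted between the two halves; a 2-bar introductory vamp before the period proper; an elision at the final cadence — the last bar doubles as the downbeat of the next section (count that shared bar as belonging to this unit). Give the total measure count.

Basic parallel period: 5 + 5 = 10 bars.
10 (basic form) + 2 (link) + 2 (introduction) = 14.
The elision shares a bar with the next section but does not change this unit's count.

14 measures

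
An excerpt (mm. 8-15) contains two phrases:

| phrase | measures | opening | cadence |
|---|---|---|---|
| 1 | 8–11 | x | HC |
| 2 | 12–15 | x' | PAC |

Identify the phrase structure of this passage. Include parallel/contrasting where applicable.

parallel period

Phrase 1 ends with a half cadence (weaker) and phrase 2 with a perfect authentic cadence (stronger): antecedent + consequent = a period.
The two phrases open with the same material (x / x'), so the period is parallel.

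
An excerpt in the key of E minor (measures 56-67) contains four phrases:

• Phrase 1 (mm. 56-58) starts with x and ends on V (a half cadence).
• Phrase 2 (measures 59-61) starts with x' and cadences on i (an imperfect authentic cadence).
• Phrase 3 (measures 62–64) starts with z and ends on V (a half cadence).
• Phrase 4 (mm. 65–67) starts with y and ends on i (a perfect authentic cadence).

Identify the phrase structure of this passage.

Four phrases in two halves: the first half (bars 56-61) ends with an imperfect authentic cadence, the second (bars 62-67) with a perfect authentic cadence — a large antecedent–consequent pair, i.e. a double period.
Phrase 3 begins with different material from phrase 1, making it contrasting.

contrasting double period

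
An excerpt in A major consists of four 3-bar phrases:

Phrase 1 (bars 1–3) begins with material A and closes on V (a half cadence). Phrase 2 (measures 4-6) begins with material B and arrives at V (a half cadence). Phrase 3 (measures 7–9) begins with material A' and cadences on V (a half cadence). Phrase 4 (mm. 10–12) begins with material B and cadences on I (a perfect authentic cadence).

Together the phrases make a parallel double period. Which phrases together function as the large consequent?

phrases 3 and 4

In a double period the first pair of phrases (ending half cadence) is the large antecedent and the second pair (ending perfect authentic cadence) is the large consequent; the consequent is phrases 3 and 4.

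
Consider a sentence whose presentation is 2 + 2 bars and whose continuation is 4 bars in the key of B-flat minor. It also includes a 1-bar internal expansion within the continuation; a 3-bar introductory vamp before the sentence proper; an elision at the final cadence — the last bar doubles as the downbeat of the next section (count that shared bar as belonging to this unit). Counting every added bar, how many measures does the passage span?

Basic sentence: 2 + 2 + 4 = 8 bars.
8 (basic form) + 1 (internal expansion) + 3 (introduction) = 12.
The elision shares a bar with the next section but does not change this unit's count.

12 measures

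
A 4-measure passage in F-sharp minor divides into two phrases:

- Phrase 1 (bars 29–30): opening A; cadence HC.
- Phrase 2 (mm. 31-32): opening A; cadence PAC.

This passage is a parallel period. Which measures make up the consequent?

measures 31–32

The antecedent is the phrase ending with the weaker cadence (half cadence, phrase 1) and the consequent the one ending more conclusively (perfect authentic cadence, phrase 2); the consequent is measures 31–32.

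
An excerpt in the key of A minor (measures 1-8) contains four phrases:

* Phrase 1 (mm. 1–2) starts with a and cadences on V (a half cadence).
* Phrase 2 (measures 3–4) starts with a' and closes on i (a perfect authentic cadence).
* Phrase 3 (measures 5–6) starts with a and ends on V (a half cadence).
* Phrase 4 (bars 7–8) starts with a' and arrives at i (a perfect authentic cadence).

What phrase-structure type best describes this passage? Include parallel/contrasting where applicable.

The cadence pattern HC–PAC–HC–PAC is weak–strong twice, and phrases 3–4 restate phrases 1–2: a period heard twice, not a double period (which would end weakly at phrase 2).

repeated period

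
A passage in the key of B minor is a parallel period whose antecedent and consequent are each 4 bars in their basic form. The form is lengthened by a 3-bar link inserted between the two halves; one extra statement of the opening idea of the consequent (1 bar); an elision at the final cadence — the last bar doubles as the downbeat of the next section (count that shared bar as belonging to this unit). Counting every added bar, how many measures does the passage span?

Basic parallel period: 4 + 4 = 8 bars.
8 (basic form) + 3 (link) + 1 (extra statement) = 12.
The elision shares a bar with the next section but does not change this unit's count.

12 measures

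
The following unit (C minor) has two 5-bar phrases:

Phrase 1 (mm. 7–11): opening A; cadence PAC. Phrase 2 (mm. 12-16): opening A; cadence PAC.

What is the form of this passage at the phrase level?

Both phrases have the same opening (A) and the same cadence (perfect authentic cadence): the second is a restatement, not a consequent, so this is a repeated phrase rather than a period.

repeated phrase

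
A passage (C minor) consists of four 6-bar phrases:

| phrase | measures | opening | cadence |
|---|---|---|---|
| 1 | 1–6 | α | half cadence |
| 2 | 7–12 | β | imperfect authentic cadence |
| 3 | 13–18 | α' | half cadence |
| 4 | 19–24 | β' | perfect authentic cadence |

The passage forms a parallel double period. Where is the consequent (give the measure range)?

In a double period the four phrases pair into a large antecedent (phrases 1–2, ending imperfect authentic cadence) and a large consequent (phrases 3–4, ending perfect authentic cadence). The consequent spans mm. 13-24.

measures 13–24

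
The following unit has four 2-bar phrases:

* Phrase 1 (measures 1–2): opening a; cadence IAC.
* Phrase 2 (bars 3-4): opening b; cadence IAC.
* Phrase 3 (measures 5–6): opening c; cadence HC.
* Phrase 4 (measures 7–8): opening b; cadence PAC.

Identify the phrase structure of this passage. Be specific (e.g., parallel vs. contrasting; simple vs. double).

contrasting double period

Four phrases in two halves: the first half (mm. 1-4) ends with an imperfect authentic cadence, the second (bars 5–8) with a perfect authentic cadence — a large antecedent–consequent pair, i.e. a double period.
Phrase 3 begins with different material from phrase 1, making it contrasting.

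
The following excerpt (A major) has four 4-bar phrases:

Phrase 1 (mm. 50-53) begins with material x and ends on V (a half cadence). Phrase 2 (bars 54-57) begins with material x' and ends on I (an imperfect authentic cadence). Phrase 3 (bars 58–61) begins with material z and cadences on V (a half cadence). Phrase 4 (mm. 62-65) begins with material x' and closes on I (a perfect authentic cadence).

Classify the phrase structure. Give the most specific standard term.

contrasting double period

Four phrases in two halves: the first half (mm. 50-57) ends with an imperfect authentic cadence, the second (bars 58-65) with a perfect authentic cadence — a large antecedent–consequent pair, i.e. a double period.
Phrase 3 begins with different material from phrase 1, making it contrasting.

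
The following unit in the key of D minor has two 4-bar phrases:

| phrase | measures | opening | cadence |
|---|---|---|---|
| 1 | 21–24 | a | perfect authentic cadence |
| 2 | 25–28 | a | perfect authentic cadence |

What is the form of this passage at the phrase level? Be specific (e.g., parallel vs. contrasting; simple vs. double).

repeated phrase

Both phrases have the same opening (a) and the same cadence (perfect authentic cadence): the second is a restatement, not a consequent, so this is a repeated phrase rather than a period.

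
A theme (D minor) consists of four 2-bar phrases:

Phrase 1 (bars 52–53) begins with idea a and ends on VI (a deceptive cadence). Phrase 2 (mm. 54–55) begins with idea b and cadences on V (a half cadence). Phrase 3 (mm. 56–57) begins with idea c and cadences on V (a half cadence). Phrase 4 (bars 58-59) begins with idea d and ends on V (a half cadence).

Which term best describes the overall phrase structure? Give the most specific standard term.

Phrase 4 ends with a half cadence, no stronger than phrase 2's half cadence, so the four phrases do not form a double period; nor do phrases 3–4 duplicate 1–2, so it is not a repeated period. With no phrase reaching a conclusive cadence, the passage is a phrase group.

phrase group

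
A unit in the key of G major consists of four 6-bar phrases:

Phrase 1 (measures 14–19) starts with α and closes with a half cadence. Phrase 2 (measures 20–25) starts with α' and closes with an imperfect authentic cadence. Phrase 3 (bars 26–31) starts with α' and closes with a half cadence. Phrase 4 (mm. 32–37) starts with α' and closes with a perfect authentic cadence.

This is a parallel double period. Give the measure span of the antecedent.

measures 14–25

In a double period the first pair of phrases (ending imperfect authentic cadence) is the large antecedent and the second pair (ending perfect authentic cadence) is the large consequent; the antecedent is measures 14–25.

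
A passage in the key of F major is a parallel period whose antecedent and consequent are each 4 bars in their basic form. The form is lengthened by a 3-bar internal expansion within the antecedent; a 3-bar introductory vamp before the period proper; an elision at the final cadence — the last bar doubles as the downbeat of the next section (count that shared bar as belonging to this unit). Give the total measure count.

Basic parallel period: 4 + 4 = 8 bars.
8 (basic form) + 3 (internal expansion) + 3 (introduction) = 14.
The elision shares a bar with the next section but does not change this unit's count.

14 measures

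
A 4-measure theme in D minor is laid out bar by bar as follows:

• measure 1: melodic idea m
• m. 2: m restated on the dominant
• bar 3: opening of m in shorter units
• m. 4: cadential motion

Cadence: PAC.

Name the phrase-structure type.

Basic idea (measure 1) + its repetition (m. 2) form the presentation; fragmentation and cadence (bars 3–4) form the continuation — the 4-bar whole is a sentence.

sentence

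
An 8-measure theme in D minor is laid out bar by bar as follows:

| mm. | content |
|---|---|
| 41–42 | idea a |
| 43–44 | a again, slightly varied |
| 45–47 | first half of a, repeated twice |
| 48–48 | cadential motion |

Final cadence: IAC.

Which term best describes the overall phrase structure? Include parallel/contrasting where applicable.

sentence

Basic idea (mm. 41-42) + its repetition (mm. 43–44) form the presentation; fragmentation and cadence (bars 45-48) form the continuation — the 8-bar whole is a sentence.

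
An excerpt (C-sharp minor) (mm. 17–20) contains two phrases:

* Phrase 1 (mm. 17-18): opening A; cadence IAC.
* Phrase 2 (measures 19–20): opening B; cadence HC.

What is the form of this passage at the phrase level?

phrase group

The second phrase closes with a half cadence, which is not stronger than the first phrase's imperfect authentic cadence; without a weak→strong cadential pair there is no antecedent–consequent relationship, so this is a phrase group rather than a period.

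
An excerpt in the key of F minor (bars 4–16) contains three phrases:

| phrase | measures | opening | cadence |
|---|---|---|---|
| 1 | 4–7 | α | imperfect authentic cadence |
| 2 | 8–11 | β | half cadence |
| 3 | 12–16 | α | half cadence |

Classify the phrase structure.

phrase group

The final phrase closes with a half cadence, which is not stronger than the preceding half cadence; the 3 phrases lack an overall antecedent–consequent design and so form a phrase group.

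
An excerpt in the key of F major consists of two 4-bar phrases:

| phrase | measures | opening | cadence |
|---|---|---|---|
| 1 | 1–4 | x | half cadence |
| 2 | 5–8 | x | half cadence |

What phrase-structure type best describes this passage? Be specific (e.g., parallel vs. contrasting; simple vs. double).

repeated phrase

Both phrases have the same opening (x) and the same cadence (half cadence): the second is a restatement, not a consequent, so this is a repeated phrase rather than a period.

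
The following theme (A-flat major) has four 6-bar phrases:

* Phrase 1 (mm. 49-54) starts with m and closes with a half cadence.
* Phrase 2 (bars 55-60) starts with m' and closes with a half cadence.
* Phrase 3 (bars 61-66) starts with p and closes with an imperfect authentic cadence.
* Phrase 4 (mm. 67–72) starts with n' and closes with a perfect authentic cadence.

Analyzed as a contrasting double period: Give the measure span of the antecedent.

measures 49–60

In a double period the four phrases pair into a large antecedent (phrases 1–2, ending half cadence) and a large consequent (phrases 3–4, ending perfect authentic cadence). The antecedent spans mm. 49–60.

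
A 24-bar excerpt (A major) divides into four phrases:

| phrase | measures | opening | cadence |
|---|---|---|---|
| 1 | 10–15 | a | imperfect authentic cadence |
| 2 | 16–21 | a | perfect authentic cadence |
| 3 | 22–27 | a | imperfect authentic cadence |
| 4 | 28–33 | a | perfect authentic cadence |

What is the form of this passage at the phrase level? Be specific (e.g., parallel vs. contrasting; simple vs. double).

repeated period

The cadence pattern IAC–PAC–IAC–PAC is weak–strong twice, and phrases 3–4 restate phrases 1–2: a period heard twice, not a double period (which would end weakly at phrase 2).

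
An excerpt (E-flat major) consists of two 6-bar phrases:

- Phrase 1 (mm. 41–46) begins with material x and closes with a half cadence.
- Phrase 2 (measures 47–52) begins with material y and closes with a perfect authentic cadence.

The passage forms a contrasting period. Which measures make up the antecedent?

The phrase ending with the weaker cadence (half cadence) is the antecedent; the one ending more conclusively (perfect authentic cadence) is the consequent. The antecedent is measures 41–46.

measures 41–46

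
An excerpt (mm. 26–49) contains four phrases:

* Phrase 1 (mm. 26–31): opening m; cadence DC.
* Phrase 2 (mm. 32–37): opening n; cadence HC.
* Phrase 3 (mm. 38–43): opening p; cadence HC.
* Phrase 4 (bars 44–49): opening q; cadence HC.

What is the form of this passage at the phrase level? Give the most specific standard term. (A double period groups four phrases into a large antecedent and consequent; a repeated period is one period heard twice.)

Phrase 4 ends with a half cadence, no stronger than phrase 2's half cadence, so the four phrases do not form a double period; nor do phrases 3–4 duplicate 1–2, so it is not a repeated period. With no phrase reaching a conclusive cadence, the passage is a phrase group.

phrase group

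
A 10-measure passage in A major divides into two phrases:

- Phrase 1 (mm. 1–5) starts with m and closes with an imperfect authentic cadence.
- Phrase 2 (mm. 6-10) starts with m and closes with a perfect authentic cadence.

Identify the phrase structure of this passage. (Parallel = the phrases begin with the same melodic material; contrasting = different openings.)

parallel period

Phrase 1 ends with an imperfect authentic cadence (weaker) and phrase 2 with a perfect authentic cadence (stronger): antecedent + consequent = a period.
The two phrases open with the same material (m / m), so the period is parallel.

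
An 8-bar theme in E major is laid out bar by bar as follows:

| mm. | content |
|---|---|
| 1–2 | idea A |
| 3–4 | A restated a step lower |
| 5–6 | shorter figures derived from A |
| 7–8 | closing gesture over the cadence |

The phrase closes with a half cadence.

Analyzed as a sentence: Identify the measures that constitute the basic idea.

measures 1–2

The presentation of a sentence is the basic idea (mm. 1–2) plus its repetition (mm. 3–4); the basic idea is therefore mm. 1-2.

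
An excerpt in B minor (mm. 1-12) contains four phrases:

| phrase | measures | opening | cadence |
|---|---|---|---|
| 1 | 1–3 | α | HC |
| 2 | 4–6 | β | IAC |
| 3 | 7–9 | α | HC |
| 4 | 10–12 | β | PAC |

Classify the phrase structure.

Four phrases in two halves: the first half (measures 1–6) ends with an imperfect authentic cadence, the second (mm. 7-12) with a perfect authentic cadence — a large antecedent–consequent pair, i.e. a double period.
Phrase 3 begins with the same material as phrase 1, making it parallel.

parallel double period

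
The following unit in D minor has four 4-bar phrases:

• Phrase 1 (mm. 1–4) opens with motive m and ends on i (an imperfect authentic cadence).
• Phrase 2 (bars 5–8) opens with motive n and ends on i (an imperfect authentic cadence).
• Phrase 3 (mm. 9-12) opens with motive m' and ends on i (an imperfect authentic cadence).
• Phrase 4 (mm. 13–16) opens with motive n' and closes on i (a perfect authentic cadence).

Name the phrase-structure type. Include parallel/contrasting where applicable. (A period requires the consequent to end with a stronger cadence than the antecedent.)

Four phrases in two halves: the first half (mm. 1–8) ends with an imperfect authentic cadence, the second (mm. 9-16) with a perfect authentic cadence — a large antecedent–consequent pair, i.e. a double period.
Phrase 3 begins with the same material as phrase 1, making it parallel.

parallel double period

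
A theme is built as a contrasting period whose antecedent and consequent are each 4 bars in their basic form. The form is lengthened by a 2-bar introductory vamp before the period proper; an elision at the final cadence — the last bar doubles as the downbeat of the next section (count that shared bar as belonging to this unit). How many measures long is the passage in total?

Basic contrasting period: 4 + 4 = 8 bars.
8 (basic form) + 2 (introduction) = 10.
The elision shares a bar with the next section but does not change this unit's count.

10 measures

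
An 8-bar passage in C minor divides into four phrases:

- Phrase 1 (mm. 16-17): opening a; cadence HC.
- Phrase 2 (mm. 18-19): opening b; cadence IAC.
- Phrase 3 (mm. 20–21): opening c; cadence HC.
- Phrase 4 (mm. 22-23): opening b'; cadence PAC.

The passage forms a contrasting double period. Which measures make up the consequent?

In a double period the first pair of phrases (ending imperfect authentic cadence) is the large antecedent and the second pair (ending perfect authentic cadence) is the large consequent; the consequent is measures 20–23.

measures 20–23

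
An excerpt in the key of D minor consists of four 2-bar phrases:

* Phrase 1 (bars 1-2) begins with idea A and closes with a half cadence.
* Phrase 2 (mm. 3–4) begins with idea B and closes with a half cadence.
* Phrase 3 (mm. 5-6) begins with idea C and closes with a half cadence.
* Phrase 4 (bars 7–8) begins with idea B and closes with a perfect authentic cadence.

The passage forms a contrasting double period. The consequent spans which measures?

measures 5–8

In a double period the four phrases pair into a large antecedent (phrases 1–2, ending half cadence) and a large consequent (phrases 3–4, ending perfect authentic cadence). The consequent spans mm. 5–8.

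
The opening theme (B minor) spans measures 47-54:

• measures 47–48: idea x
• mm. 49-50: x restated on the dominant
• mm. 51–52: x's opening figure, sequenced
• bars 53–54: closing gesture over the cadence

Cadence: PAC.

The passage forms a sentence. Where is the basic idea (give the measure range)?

The presentation of a sentence is the basic idea (mm. 47-48) plus its repetition (mm. 49–50); the basic idea is therefore mm. 47–48.

measures 47–48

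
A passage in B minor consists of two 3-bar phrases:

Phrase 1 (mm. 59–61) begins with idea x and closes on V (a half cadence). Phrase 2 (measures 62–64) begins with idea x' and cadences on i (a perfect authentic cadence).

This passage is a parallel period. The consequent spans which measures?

The antecedent is the phrase ending with the weaker cadence (half cadence, phrase 1) and the consequent the one ending more conclusively (perfect authentic cadence, phrase 2); the consequent is measures 62-64.

measures 62–64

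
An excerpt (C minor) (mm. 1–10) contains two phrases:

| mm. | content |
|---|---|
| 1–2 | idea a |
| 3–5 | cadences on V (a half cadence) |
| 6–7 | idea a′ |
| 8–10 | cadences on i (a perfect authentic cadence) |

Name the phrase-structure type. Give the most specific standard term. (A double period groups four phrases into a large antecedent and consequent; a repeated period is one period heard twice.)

parallel period

Phrase 1 ends with a half cadence (weaker) and phrase 2 with a perfect authentic cadence (stronger): antecedent + consequent = a period.
The two phrases open with the same material (a / a′), so the period is parallel.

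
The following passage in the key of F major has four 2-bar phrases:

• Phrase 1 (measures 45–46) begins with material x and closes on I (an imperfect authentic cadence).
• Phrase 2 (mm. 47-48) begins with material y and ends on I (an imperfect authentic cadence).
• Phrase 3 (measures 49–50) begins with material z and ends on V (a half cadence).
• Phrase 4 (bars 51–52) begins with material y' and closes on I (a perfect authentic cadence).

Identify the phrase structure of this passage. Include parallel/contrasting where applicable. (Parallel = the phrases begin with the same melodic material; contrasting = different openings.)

contrasting double period

Four phrases in two halves: the first half (measures 45–48) ends with an imperfect authentic cadence, the second (mm. 49-52) with a perfect authentic cadence — a large antecedent–consequent pair, i.e. a double period.
Phrase 3 begins with different material from phrase 1, making it contrasting.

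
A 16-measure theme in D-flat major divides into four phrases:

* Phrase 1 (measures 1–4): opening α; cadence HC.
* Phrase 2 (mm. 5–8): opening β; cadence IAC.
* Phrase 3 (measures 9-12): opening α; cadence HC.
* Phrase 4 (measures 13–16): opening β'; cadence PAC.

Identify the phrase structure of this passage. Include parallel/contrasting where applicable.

parallel double period

Four phrases in two halves: the first half (bars 1–8) ends with an imperfect authentic cadence, the second (bars 9-16) with a perfect authentic cadence — a large antecedent–consequent pair, i.e. a double period.
Phrase 3 begins with the same material as phrase 1, making it parallel.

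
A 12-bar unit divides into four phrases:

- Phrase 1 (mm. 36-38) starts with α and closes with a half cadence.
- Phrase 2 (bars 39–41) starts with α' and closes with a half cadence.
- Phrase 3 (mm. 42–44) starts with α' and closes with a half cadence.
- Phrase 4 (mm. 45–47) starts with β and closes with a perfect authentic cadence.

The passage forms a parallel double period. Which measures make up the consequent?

In a double period the four phrases pair into a large antecedent (phrases 1–2, ending half cadence) and a large consequent (phrases 3–4, ending perfect authentic cadence). The consequent spans measures 42–47.

measures 42–47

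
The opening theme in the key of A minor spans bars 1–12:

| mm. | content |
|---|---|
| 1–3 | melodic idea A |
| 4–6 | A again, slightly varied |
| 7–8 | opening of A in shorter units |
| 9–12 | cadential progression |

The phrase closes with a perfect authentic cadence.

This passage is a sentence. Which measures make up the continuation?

After the presentation (measures 1–6), the continuation covers the fragmentation through the cadence: mm. 7-12.

measures 7–12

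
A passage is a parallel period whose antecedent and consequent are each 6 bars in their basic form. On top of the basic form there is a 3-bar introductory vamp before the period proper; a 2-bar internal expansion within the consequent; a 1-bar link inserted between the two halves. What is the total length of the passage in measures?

Basic parallel period: 6 + 6 = 12 bars.
12 (basic form) + 3 (introduction) + 2 (internal expansion) + 1 (link) = 18.

18 measures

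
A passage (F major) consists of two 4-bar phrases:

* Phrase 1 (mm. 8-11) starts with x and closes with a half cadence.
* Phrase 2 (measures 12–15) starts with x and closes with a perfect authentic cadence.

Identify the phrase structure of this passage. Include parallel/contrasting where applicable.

parallel period

Phrase 1 ends with a half cadence (weaker) and phrase 2 with a perfect authentic cadence (stronger): antecedent + consequent = a period.
The two phrases open with the same material (x / x), so the period is parallel.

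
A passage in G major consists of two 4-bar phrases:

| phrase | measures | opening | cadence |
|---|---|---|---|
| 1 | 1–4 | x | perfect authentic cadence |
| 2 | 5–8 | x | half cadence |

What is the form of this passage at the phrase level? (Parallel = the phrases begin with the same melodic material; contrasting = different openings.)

phrase group

The second phrase closes with a half cadence, which is not stronger than the first phrase's perfect authentic cadence; without a weak→strong cadential pair there is no antecedent–consequent relationship, so this is a phrase group rather than a period.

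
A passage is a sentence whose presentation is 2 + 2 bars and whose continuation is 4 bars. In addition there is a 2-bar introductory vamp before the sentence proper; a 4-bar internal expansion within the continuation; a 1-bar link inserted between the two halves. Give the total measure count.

Basic sentence: 2 + 2 + 4 = 8 bars.
8 (basic form) + 2 (introduction) + 4 (internal expansion) + 1 (link) = 15.

15 measures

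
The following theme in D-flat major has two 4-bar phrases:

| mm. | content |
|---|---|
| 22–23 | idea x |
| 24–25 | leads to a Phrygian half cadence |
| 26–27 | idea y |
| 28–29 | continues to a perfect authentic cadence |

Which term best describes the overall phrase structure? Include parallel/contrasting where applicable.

contrasting period

Phrase 1 ends with a Phrygian half cadence (weaker) and phrase 2 with a perfect authentic cadence (stronger): antecedent + consequent = a period.
The two phrases open with different material (x / y), so the period is contrasting.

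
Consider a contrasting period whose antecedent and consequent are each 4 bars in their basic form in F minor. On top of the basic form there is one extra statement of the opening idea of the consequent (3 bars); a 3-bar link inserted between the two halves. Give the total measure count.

14 measures

Basic contrasting period: 4 + 4 = 8 bars.
8 (basic form) + 3 (extra statement) + 3 (link) = 14.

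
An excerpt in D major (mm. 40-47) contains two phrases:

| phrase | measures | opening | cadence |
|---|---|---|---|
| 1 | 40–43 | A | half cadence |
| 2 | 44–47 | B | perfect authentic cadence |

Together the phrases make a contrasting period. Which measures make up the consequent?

measures 44–47

The phrase ending with the weaker cadence (half cadence) is the antecedent; the one ending more conclusively (perfect authentic cadence) is the consequent. The consequent is measures 44–47.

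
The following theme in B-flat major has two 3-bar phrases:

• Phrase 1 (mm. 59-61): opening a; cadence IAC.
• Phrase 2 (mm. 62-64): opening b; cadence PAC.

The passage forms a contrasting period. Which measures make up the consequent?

measures 62–64

The antecedent is the phrase ending with the weaker cadence (imperfect authentic cadence, phrase 1) and the consequent the one ending more conclusively (perfect authentic cadence, phrase 2); the consequent is bars 62–64.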